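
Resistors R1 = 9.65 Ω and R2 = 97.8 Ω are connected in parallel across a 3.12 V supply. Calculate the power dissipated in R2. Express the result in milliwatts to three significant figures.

Each parallel branch sees the full supply voltage, so P = V²/R applies directly to the target branch.
P_R2 = V² / R2 = (3.12)² / 97.8 Ω = 0.09953 W

99.5 mW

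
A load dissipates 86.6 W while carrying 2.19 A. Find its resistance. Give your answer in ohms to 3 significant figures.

From P = V I = I²R = V²/R, with the two given quantities we get R = P / I².
R = 86.6 / (2.190)² = 18.06 Ω

18.1 Ω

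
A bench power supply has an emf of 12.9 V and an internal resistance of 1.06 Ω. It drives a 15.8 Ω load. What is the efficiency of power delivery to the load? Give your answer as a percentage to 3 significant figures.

93.7 %

Both r and R carry the same current, so the power split is just the resistance split: η = R/(R+r).
η = R / (R + r) = 15.8 / (15.8 + 1.06) = 0.9371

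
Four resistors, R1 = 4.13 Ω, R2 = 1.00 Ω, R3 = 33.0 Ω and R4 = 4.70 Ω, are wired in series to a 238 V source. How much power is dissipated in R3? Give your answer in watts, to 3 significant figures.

1020 W

Series elements share the same current, so find I first, then use P = I²R.
R_total = 4.13 + 1.00 + 33.0 + 4.70 = 42.83 Ω
I = V / R_total = 238 / 42.83 = 5.557 A
P_R3 = I² × R3 = (5.557)² × 33.0 = 1019 W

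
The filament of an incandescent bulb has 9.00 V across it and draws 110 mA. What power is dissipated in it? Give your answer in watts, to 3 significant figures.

0.990 W

With V and I both given, power follows immediately from P = V I.
P = 9.00 V × 0.1100 A = 0.9900 W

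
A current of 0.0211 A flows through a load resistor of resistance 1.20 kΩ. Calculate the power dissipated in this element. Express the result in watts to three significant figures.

0.534 W

Current and resistance are given, so P = I²R is the direct form.
P = (0.02110 A)² × 1200 Ω = 0.5343 W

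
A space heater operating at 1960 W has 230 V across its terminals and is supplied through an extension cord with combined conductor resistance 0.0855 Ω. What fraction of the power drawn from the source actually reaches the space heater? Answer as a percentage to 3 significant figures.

I = P / V = 1960 / 230 = 8.522 A through the extension cord.
P_line = I² R_line = (8.522)² × 0.0855 = 6.209 W
P_source = P_load + P_line = 1960 + 6.209 = 1966 W
η = P_load / P_source = 1960 / 1966 = 0.9968

99.7 %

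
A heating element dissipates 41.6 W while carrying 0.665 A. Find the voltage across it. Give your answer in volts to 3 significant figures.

Inverting the appropriate power form: V = P / I.
V = 41.6 / 0.6650 = 62.56 V

62.6 V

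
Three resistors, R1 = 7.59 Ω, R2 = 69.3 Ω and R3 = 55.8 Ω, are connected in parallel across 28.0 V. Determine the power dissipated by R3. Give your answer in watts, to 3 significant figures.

14.1 W

Each parallel branch sees the full supply voltage, so P = V²/R applies directly to the target branch.
P_R3 = V² / R3 = (28.0)² / 55.8 Ω = 14.05 W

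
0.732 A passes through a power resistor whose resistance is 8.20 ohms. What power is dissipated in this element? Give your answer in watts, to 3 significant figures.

4.39 W

Current and resistance are given, so P = I²R is the direct form.
P = (0.7320 A)² × 8.20 Ω = 4.394 W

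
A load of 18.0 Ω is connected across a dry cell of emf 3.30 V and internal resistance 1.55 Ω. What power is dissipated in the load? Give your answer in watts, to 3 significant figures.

0.513 W

The internal resistance and the load are in series, so the same I flows through both; get I from ε/(r+R), then I²R for the load.
I = ε / (r + R) = 3.30 / (1.55 + 18.0) = 0.1688 A
P_load = I² R = (0.1688)² × 18.0 = 0.5129 W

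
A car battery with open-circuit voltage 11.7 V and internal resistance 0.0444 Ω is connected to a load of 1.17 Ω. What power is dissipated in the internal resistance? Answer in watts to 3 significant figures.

4.12 W

r is in series with the load, so it carries the full circuit current — the loss in it is I²r.
I = ε / (r + R) = 11.7 / (0.0444 + 1.17) = 9.634 A
P_int = I² r = (9.634)² × 0.0444 = 4.121 W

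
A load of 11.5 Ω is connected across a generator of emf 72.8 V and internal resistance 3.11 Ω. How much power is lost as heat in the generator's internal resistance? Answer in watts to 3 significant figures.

77.2 W

r is in series with the load, so it carries the full circuit current — the loss in it is I²r.
I = ε / (r + R) = 72.8 / (3.11 + 11.5) = 4.983 A
P_int = I² r = (4.983)² × 3.11 = 77.22 W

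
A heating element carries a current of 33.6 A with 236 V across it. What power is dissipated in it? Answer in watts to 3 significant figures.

7930 W

With V and I both given, power follows immediately from P = V I.
P = 236 V × 33.60 A = 7930 W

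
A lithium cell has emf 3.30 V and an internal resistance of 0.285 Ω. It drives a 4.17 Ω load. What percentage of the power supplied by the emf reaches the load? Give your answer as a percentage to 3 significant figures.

93.6 %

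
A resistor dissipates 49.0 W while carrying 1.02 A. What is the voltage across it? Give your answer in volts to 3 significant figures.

The two known quantities fix the third via V = P / I.
V = 49.0 / 1.020 = 48.04 V

48.0 V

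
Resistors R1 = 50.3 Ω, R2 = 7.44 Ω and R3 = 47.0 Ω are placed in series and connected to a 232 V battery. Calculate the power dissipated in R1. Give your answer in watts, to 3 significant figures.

247 W

Series elements share the same current, so find I first, then use P = I²R.
R_total = 50.3 + 7.44 + 47.0 = 104.7 Ω
I = V / R_total = 232 / 104.7 = 2.215 A
P_R1 = I² × R1 = (2.215)² × 50.3 = 246.8 W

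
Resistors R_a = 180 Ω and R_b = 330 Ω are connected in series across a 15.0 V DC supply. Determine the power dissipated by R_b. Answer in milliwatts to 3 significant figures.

Every series element carries the same I. Get I from the total resistance, then P = I² × R_b.
R_total = 180 + 330 = 510.0 Ω
I = V / R_total = 15.0 / 510.0 = 0.02941 A
P_R_b = I² × R_b = (0.02941)² × 330 = 0.2855 W

285 mW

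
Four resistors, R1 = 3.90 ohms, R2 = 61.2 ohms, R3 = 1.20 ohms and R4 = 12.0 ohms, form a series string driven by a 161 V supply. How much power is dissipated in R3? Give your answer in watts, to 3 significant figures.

Series elements share the same current, so find I first, then use P = I²R.
R_total = 3.90 + 61.2 + 1.20 + 12.0 = 78.30 Ω
I = V / R_total = 161 / 78.30 = 2.056 A
P_R3 = I² × R3 = (2.056)² × 1.20 = 5.074 W

5.07 W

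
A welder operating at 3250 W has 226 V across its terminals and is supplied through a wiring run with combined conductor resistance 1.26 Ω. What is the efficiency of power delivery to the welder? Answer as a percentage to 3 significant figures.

92.6 %

I = P / V = 3250 / 226 = 14.38 A through the wiring run.
P_line = I² R_line = (14.38)² × 1.26 = 260.6 W
P_source = P_load + P_line = 3250 + 260.6 = 3511 W
η = P_load / P_source = 3250 / 3511 = 0.9258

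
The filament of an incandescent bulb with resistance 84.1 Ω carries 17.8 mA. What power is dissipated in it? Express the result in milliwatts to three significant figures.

26.6 mW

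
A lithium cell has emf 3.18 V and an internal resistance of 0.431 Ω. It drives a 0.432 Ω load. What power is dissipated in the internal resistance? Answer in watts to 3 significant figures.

Internal loss is I²r, with I set by the total series resistance r+R.
I = ε / (r + R) = 3.18 / (0.431 + 0.432) = 3.685 A
P_int = I² r = (3.685)² × 0.431 = 5.852 W

5.85 W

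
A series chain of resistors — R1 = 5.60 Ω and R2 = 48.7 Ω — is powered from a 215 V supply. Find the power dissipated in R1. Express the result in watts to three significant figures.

Every series element carries the same I. Get I from the total resistance, then P = I² × R1.
R_total = 5.60 + 48.7 = 54.30 Ω
I = V / R_total = 215 / 54.30 = 3.959 A
P_R1 = I² × R1 = (3.959)² × 5.60 = 87.79 W

87.8 W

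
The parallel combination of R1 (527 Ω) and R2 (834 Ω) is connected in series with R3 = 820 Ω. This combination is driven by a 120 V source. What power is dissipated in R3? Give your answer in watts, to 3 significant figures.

9.04 W

Combine R1 and R2 into their parallel equivalent first, reducing the network to two series resistors.
R_p = (527×834)/(527+834) = 322.9 Ω
R_total = R_p + 820 = 322.9 + 820 = 1143 Ω
I = V / R_total = 120 / 1143 = 0.1050 A
All the supply current flows through R3; use P = I²R3.
P_R3 = (0.1050)² × 820 = 9.039 W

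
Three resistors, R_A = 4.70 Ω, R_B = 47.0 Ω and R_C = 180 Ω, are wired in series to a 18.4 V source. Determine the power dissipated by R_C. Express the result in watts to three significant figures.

1.14 W

Series elements share the same current, so find I first, then use P = I²R.
R_total = 4.70 + 47.0 + 180 = 231.7 Ω
I = V / R_total = 18.4 / 231.7 = 0.07941 A
P_R_C = I² × R_C = (0.07941)² × 180 = 1.135 W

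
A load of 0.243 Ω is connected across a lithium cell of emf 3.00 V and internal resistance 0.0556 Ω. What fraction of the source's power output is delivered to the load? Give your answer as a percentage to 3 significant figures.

81.4 %

The source delivers εI, of which I²R reaches the load and I²r is lost; since I is common, η = R/(R+r).
η = R / (R + r) = 0.243 / (0.243 + 0.0556) = 0.8138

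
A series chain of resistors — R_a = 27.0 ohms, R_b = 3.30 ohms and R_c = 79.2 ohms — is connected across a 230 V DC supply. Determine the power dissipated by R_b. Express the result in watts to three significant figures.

Since the resistors are in series they all carry the loop current I = V/R_total; the power in any one is I²R.
R_total = 27.0 + 3.30 + 79.2 = 109.5 Ω
I = V / R_total = 230 / 109.5 = 2.100 A
P_R_b = I² × R_b = (2.100)² × 3.30 = 14.56 W

14.6 W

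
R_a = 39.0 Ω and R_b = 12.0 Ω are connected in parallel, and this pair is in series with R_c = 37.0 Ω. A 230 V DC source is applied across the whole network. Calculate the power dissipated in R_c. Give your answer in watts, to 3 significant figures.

Combine R_a and R_b into their parallel equivalent first, reducing the network to two series resistors.
R_p = (39.0×12.0)/(39.0+12.0) = 9.176 Ω
R_total = R_p + 37.0 = 9.176 + 37.0 = 46.18 Ω
I = V / R_total = 230 / 46.18 = 4.981 A
R_c is the series element, so its power is I²R.
P_R_c = (4.981)² × 37.0 = 917.9 W

918 W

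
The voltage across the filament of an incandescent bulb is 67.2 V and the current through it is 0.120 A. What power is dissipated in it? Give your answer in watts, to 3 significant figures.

Since both terminal voltage and current are stated, P = V I gives the power in one step.
P = 67.2 V × 0.1200 A = 8.064 W

8.06 W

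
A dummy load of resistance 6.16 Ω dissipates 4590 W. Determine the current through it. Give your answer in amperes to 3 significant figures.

27.3 A

Inverting the appropriate power form: I = √(P / R).
I = √(4590 / 6.16) = 27.30 A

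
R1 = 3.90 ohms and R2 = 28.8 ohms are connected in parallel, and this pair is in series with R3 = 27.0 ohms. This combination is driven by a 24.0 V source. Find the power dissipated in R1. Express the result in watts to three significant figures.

1.88 W

Reduce the parallel combination to a single R_p; the circuit then becomes R_p in series with the remaining resistor.
R_p = (3.90×28.8)/(3.90+28.8) = 3.435 Ω
R_total = R_p + 27.0 = 3.435 + 27.0 = 30.43 Ω
I = V / R_total = 24.0 / 30.43 = 0.7886 A
Voltage across the parallel pair: V_p = I × R_p = 0.7886 × 3.435 = 2.709 V
R1 sits across V_p; its power is V_p²/R.
P_R1 = (2.709)² / 3.90 = 1.881 W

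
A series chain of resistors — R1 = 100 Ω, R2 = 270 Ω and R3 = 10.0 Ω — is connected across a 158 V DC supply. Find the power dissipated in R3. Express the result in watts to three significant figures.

The current is common to all series resistors; compute it, then apply P = I²R for the target.
R_total = 100 + 270 + 10.0 = 380.0 Ω
I = V / R_total = 158 / 380.0 = 0.4158 A
P_R3 = I² × R3 = (0.4158)² × 10.0 = 1.729 W

1.73 W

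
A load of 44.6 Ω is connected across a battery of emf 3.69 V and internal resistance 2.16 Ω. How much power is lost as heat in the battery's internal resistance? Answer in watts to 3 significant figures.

0.0135 W

r is in series with the load, so it carries the full circuit current — the loss in it is I²r.
I = ε / (r + R) = 3.69 / (2.16 + 44.6) = 0.07891 A
P_int = I² r = (0.07891)² × 2.16 = 0.01345 W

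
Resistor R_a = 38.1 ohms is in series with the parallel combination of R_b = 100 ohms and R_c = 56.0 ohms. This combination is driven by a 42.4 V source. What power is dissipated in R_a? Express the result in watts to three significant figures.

12.5 W

Collapse R_b‖R_c to a single equivalent, reducing the network to two series elements.
R_p = (100×56.0)/(100+56.0) = 35.90 Ω
R_total = 38.1 + 35.90 = 74.00 Ω
I = V / R_total = 42.4 / 74.00 = 0.5730 A
R_a carries the full series current, so P = I²R.
P_R_a = (0.5730)² × 38.1 = 12.51 W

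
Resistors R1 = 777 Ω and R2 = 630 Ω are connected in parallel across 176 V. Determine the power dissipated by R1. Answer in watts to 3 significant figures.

39.9 W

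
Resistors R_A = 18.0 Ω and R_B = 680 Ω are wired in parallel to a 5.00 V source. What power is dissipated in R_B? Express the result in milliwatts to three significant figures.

36.8 mW

R_B sits directly across the source, so P = V²/R with V = 5.00 V.
P_R_B = V² / R_B = (5.00)² / 680 Ω = 0.03676 W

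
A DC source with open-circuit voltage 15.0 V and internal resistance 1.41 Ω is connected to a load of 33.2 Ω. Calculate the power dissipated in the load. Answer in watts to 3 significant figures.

6.24 W

Find the circuit current first, then P = I²R for the load (series elements share I).
I = ε / (r + R) = 15.0 / (1.41 + 33.2) = 0.4334 A
P_load = I² R = (0.4334)² × 33.2 = 6.236 W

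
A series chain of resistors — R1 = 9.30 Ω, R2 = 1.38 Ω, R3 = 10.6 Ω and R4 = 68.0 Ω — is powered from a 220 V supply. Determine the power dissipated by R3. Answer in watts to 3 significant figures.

64.4 W

In a series string the same current flows through every resistor — find that current, then P = I²R for the one we want.
R_total = 9.30 + 1.38 + 10.6 + 68.0 = 89.28 Ω
I = V / R_total = 220 / 89.28 = 2.464 A
P_R3 = I² × R3 = (2.464)² × 10.6 = 64.36 W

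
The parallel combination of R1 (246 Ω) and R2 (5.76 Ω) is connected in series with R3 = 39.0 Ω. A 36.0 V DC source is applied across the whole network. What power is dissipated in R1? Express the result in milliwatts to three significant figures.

83.8 mW

First find R_p for the parallel pair, then treat R_p + R3 as a series loop.
R_p = (246×5.76)/(246+5.76) = 5.628 Ω
R_total = R_p + 39.0 = 5.628 + 39.0 = 44.63 Ω
I = V / R_total = 36.0 / 44.63 = 0.8067 A
Voltage across the parallel pair: V_p = I × R_p = 0.8067 × 5.628 = 4.540 V
R1 sits across V_p; its power is V_p²/R.
P_R1 = (4.540)² / 246 = 0.08379 W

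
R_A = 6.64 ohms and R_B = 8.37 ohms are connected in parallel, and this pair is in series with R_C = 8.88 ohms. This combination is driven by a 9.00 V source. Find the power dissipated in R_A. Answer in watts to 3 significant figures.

1.06 W

First find R_p for the parallel pair, then treat R_p + R_C as a series loop.
R_p = (6.64×8.37)/(6.64+8.37) = 3.703 Ω
R_total = R_p + 8.88 = 3.703 + 8.88 = 12.58 Ω
I = V / R_total = 9.00 / 12.58 = 0.7153 A
Voltage across the parallel pair: V_p = I × R_p = 0.7153 × 3.703 = 2.648 V
Use P = V²/R for R_A with V = V_p.
P_R_A = (2.648)² / 6.64 = 1.056 W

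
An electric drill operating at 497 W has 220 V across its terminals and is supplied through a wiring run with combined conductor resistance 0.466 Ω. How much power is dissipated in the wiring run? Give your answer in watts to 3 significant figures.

Only the current and the line resistance are needed for the I²R loss.
I = P / V = 497 / 220 = 2.259 A through the wiring run.
P_line = I² R_line = (2.259)² × 0.466 = 2.378 W

2.38 W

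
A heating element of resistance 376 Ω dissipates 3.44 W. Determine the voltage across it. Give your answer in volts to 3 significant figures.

36.0 V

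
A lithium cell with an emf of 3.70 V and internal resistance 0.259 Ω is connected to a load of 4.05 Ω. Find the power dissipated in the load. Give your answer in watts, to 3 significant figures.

2.99 W

With r and R in series, I = ε/(r+R); the load dissipates I²R.
I = ε / (r + R) = 3.70 / (0.259 + 4.05) = 0.8587 A
P_load = I² R = (0.8587)² × 4.05 = 2.986 W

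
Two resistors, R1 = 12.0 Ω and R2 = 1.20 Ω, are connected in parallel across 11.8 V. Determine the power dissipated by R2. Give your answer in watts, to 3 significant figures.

116 W

Every branch has 11.8 V across it, so for R2 the power is simply V²/R.
P_R2 = V² / R2 = (11.8)² / 1.20 Ω = 116.0 W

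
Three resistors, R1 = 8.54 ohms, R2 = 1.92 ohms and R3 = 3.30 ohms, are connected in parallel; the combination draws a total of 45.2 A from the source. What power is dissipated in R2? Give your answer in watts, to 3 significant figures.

1200 W

We need the common branch voltage; get it from I_total × R_eq, then P = V²/R for the branch.
1/R_eq = 1/8.54 + 1/1.92 + 1/3.30 ⇒ R_eq = 1.063 Ω
V = I_total × R_eq = 45.20 × 1.063 = 48.04 V
P_R2 = V² / R2 = (48.04)² / 1.92 = 1202 W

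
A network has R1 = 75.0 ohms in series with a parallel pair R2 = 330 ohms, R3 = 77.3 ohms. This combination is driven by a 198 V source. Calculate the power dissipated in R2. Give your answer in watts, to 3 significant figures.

Reduce the parallel pair to R_p first; the network is then a simple series string.
R_p = (330×77.3)/(330+77.3) = 62.63 Ω
R_total = 75.0 + 62.63 = 137.6 Ω
I = V / R_total = 198 / 137.6 = 1.439 A
Voltage across the parallel pair: V_p = I × R_p = 1.439 × 62.63 = 90.10 V
With V_p across R2, its power is V_p²/R2.
P_R2 = (90.10)² / 330 = 24.60 W

24.6 W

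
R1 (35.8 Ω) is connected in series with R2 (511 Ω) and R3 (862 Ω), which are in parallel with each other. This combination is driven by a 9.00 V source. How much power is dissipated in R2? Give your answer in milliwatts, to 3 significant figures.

128 mW

Replace R2 and R3 with their parallel equivalent so the circuit becomes R1 in series with R_p.
R_p = (511×862)/(511+862) = 320.8 Ω
R_total = 35.8 + 320.8 = 356.6 Ω
I = V / R_total = 9.00 / 356.6 = 0.02524 A
Voltage across the parallel pair: V_p = I × R_p = 0.02524 × 320.8 = 8.097 V
R2 sees V_p directly, so P = V_p² / R2.
P_R2 = (8.097)² / 511 = 0.1283 W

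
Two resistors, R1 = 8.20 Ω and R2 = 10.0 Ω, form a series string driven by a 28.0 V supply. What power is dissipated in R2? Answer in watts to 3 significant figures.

23.7 W

Since the resistors are in series they all carry the loop current I = V/R_total; the power in any one is I²R.
R_total = 8.20 + 10.0 = 18.20 Ω
I = V / R_total = 28.0 / 18.20 = 1.538 A
P_R2 = I² × R2 = (1.538)² × 10.0 = 23.67 W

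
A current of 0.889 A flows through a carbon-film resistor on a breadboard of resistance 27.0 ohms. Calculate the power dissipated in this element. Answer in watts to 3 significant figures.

With I and R stated, P = I²R applies in one step.
P = (0.8890 A)² × 27.0 Ω = 21.34 W

21.3 W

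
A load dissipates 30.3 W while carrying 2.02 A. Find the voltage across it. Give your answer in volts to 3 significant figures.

The two known quantities fix the third via V = P / I.
V = 30.3 / 2.020 = 15.00 V

15.0 V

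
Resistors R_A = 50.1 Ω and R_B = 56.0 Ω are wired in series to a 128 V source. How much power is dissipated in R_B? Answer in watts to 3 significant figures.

81.5 W

Since the resistors are in series they all carry the loop current I = V/R_total; the power in any one is I²R.
R_total = 50.1 + 56.0 = 106.1 Ω
I = V / R_total = 128 / 106.1 = 1.206 A
P_R_B = I² × R_B = (1.206)² × 56.0 = 81.50 W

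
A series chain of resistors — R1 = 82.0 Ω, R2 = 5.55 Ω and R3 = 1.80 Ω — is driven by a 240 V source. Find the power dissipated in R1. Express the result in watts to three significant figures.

In a series string the same current flows through every resistor — find that current, then P = I²R for the one we want.
R_total = 82.0 + 5.55 + 1.80 = 89.35 Ω
I = V / R_total = 240 / 89.35 = 2.686 A
P_R1 = I² × R1 = (2.686)² × 82.0 = 591.6 W

592 W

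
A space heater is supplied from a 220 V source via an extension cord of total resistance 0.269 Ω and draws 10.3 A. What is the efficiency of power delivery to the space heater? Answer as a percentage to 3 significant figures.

The extension cord carries the full 10.3 A.
P_line = I² R_line = (10.30)² × 0.269 = 28.54 W
P_source = V I = 220 × 10.30 = 2266 W; P_load = 2237 W
η = P_load / P_source = 2237 / 2266 = 0.9874

98.7 %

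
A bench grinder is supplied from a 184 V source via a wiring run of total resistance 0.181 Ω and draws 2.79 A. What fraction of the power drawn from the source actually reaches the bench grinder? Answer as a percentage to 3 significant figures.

99.7 %

The wiring run carries the full 2.79 A.
P_line = I² R_line = (2.790)² × 0.181 = 1.409 W
P_source = V I = 184 × 2.790 = 513.4 W; P_load = 512.0 W
η = P_load / P_source = 512.0 / 513.4 = 0.9973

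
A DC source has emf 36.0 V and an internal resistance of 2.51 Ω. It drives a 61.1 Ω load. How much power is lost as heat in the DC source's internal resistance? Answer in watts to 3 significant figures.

0.804 W

Internal loss is I²r, with I set by the total series resistance r+R.
I = ε / (r + R) = 36.0 / (2.51 + 61.1) = 0.5659 A
P_int = I² r = (0.5659)² × 2.51 = 0.8039 W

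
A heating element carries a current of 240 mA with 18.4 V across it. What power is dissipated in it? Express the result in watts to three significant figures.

4.42 W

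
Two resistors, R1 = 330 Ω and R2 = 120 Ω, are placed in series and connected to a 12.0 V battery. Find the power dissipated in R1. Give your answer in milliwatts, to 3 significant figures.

In a series string the same current flows through every resistor — find that current, then P = I²R for the one we want.
R_total = 330 + 120 = 450.0 Ω
I = V / R_total = 12.0 / 450.0 = 0.02667 A
P_R1 = I² × R1 = (0.02667)² × 330 = 0.2347 W

235 mW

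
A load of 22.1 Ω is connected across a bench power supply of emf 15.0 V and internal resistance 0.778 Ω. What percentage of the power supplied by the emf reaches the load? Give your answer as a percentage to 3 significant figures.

96.6 %

η = P_load/(P_load+P_int) = I²R/(I²R+I²r) = R/(R+r) — the I² cancels for series elements.
η = R / (R + r) = 22.1 / (22.1 + 0.778) = 0.9660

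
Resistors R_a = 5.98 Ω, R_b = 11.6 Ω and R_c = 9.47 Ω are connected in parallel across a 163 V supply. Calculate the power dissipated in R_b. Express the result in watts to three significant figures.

2290 W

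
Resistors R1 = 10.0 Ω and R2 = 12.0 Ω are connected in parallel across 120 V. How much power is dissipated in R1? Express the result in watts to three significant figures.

1440 W

The supply voltage appears across each parallel branch — just use P = V²/R1.
P_R1 = V² / R1 = (120)² / 10.0 Ω = 1440 W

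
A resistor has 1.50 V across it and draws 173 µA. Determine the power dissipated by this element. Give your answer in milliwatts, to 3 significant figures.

0.260 mW

Both the voltage across and the current through the element are known, so P = V I applies directly.
P = 1.50 V × 0.0001730 A = 0.0002595 W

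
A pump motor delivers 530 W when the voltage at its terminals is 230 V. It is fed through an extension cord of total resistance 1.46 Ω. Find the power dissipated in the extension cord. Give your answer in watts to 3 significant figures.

Only the current and the line resistance are needed for the I²R loss.
I = P / V = 530 / 230 = 2.304 A through the extension cord.
P_line = I² R_line = (2.304)² × 1.46 = 7.753 W

7.75 W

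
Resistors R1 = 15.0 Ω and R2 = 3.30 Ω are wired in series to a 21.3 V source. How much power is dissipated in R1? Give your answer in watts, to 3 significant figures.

20.3 W

Every series element carries the same I. Get I from the total resistance, then P = I² × R1.
R_total = 15.0 + 3.30 = 18.30 Ω
I = V / R_total = 21.3 / 18.30 = 1.164 A
P_R1 = I² × R1 = (1.164)² × 15.0 = 20.32 W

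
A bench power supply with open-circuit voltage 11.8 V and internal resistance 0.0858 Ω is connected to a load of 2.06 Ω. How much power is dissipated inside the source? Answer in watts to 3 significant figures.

2.59 W

Internal loss is I²r, with I set by the total series resistance r+R.
I = ε / (r + R) = 11.8 / (0.0858 + 2.06) = 5.499 A
P_int = I² r = (5.499)² × 0.0858 = 2.595 W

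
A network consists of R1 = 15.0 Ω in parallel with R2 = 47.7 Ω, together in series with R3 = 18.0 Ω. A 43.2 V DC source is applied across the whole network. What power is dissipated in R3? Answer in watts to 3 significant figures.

38.8 W

Collapse the R1‖R2 pair into one equivalent R_p; then R_p and R3 form a series string.
R_p = (15.0×47.7)/(15.0+47.7) = 11.41 Ω
R_total = R_p + 18.0 = 11.41 + 18.0 = 29.41 Ω
I = V / R_total = 43.2 / 29.41 = 1.469 A
All the supply current flows through R3; use P = I²R3.
P_R3 = (1.469)² × 18.0 = 38.83 W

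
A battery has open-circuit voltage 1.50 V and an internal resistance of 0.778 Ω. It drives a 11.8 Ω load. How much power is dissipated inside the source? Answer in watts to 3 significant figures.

0.0111 W

Internal loss is I²r, with I set by the total series resistance r+R.
I = ε / (r + R) = 1.50 / (0.778 + 11.8) = 0.1193 A
P_int = I² r = (0.1193)² × 0.778 = 0.01106 W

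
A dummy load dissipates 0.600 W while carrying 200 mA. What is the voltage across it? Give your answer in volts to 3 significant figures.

3.00 V

Inverting the appropriate power form: V = P / I.
V = 0.600 / 0.2000 = 3.000 V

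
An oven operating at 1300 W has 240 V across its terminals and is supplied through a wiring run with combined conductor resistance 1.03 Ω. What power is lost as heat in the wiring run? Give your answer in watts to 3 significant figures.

30.2 W

Only the current and the line resistance are needed for the I²R loss.
I = P / V = 1300 / 240 = 5.417 A through the wiring run.
P_line = I² R_line = (5.417)² × 1.03 = 30.22 W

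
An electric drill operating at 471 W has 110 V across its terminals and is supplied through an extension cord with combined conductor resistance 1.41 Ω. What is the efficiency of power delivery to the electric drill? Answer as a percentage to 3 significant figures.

94.8 %

I = P / V = 471 / 110 = 4.282 A through the extension cord.
P_line = I² R_line = (4.282)² × 1.41 = 25.85 W
P_source = P_load + P_line = 471.0 + 25.85 = 496.9 W
η = P_load / P_source = 471.0 / 496.9 = 0.9480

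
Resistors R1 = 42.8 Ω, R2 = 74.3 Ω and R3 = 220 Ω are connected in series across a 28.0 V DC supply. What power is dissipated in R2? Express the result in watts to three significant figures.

0.513 W

In a series string the same current flows through every resistor — find that current, then P = I²R for the one we want.
R_total = 42.8 + 74.3 + 220 = 337.1 Ω
I = V / R_total = 28.0 / 337.1 = 0.08306 A
P_R2 = I² × R2 = (0.08306)² × 74.3 = 0.5126 W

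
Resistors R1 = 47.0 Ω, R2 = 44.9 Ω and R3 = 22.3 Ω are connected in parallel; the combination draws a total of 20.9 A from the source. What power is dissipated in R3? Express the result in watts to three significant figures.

We need the common branch voltage; get it from I_total × R_eq, then P = V²/R for the branch.
1/R_eq = 1/47.0 + 1/44.9 + 1/22.3 ⇒ R_eq = 11.31 Ω
V = I_total × R_eq = 20.90 × 11.31 = 236.4 V
P_R3 = V² / R3 = (236.4)² / 22.3 = 2507 W

2510 W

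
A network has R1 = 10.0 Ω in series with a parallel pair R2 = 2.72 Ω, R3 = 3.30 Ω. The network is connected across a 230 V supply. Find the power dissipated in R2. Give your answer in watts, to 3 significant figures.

327 W

First combine the parallel branches into one equivalent R_p, then R1 + R_p is a series pair.
R_p = (2.72×3.30)/(2.72+3.30) = 1.491 Ω
R_total = 10.0 + 1.491 = 11.49 Ω
I = V / R_total = 230 / 11.49 = 20.02 A
Voltage across the parallel pair: V_p = I × R_p = 20.02 × 1.491 = 29.84 V
R2 sees V_p directly, so P = V_p² / R2.
P_R2 = (29.84)² / 2.72 = 327.4 W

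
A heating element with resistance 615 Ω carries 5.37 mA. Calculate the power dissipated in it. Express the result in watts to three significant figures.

0.0177 W

The current through and the resistance of the element are both given; use P = I²R.
P = (0.005370 A)² × 615 Ω = 0.01773 W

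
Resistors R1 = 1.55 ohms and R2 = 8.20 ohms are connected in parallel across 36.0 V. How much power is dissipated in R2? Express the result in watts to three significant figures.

Every branch has 36.0 V across it, so for R2 the power is simply V²/R.
P_R2 = V² / R2 = (36.0)² / 8.20 Ω = 158.0 W

158 W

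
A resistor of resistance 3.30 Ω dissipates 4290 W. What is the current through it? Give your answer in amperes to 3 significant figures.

36.1 A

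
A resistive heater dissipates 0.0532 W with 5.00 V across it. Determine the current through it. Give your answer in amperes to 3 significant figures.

Inverting the appropriate power form: I = P / V.
I = 0.0532 / 5.00 = 0.01064 A

0.0106 A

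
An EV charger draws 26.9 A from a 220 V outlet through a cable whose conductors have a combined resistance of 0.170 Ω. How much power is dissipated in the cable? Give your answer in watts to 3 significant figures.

The cable is a series resistance carrying the load current; its dissipation is I²R_line.
The cable carries the full 26.9 A.
P_line = I² R_line = (26.90)² × 0.170 = 123.0 W

123 W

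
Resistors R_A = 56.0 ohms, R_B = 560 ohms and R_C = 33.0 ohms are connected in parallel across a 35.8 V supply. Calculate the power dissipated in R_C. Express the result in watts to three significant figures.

38.8 W

The supply voltage appears across each parallel branch — just use P = V²/R_C.
P_R_C = V² / R_C = (35.8)² / 33.0 Ω = 38.84 W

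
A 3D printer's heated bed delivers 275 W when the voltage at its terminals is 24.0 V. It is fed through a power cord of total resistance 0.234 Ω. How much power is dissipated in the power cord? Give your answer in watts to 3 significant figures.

The power cord and load are in series, so the same current flows in both; the loss is I²R_line.
I = P / V = 275 / 24.0 = 11.46 A through the power cord.
P_line = I² R_line = (11.46)² × 0.234 = 30.72 W

30.7 W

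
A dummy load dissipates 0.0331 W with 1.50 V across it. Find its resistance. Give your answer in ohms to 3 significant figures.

Inverting the appropriate power form: R = V² / P.
R = (1.50)² / 0.0331 = 67.98 Ω

68.0 Ω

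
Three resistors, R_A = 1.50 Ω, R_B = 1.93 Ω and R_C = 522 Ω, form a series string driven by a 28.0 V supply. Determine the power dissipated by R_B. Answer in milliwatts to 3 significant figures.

5.48 mW

Series elements share the same current, so find I first, then use P = I²R.
R_total = 1.50 + 1.93 + 522 = 525.4 Ω
I = V / R_total = 28.0 / 525.4 = 0.05329 A
P_R_B = I² × R_B = (0.05329)² × 1.93 = 0.005481 W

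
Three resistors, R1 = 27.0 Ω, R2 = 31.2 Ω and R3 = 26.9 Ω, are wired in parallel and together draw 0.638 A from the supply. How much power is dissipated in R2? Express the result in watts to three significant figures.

Parallel branches share V, not I — compute V via R_eq, then use V²/R for the target branch.
1/R_eq = 1/27.0 + 1/31.2 + 1/26.9 ⇒ R_eq = 9.411 Ω
V = I_total × R_eq = 0.6380 × 9.411 = 6.004 V
P_R2 = V² / R2 = (6.004)² / 31.2 = 1.155 W

1.16 W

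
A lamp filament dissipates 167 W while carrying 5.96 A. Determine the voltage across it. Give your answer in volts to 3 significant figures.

28.0 V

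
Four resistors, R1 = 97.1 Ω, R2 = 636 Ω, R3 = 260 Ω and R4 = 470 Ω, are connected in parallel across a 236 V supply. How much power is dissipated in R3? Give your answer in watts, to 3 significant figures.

Every branch has 236 V across it, so for R3 the power is simply V²/R.
P_R3 = V² / R3 = (236)² / 260 Ω = 214.2 W

214 W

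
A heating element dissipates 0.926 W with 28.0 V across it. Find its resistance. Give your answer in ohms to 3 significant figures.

The two known quantities fix the third via R = V² / P.
R = (28.0)² / 0.926 = 846.7 Ω

847 Ω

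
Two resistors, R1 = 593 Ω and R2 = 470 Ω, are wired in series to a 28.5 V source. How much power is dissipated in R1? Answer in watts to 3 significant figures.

0.426 W

Every series element carries the same I. Get I from the total resistance, then P = I² × R1.
R_total = 593 + 470 = 1063 Ω
I = V / R_total = 28.5 / 1063 = 0.02681 A
P_R1 = I² × R1 = (0.02681)² × 593 = 0.4263 W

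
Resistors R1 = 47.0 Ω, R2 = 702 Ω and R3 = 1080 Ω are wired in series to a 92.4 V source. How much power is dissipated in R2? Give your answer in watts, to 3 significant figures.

1.79 W

Every series element carries the same I. Get I from the total resistance, then P = I² × R2.
R_total = 47.0 + 702 + 1080 = 1829 Ω
I = V / R_total = 92.4 / 1829 = 0.05052 A
P_R2 = I² × R2 = (0.05052)² × 702 = 1.792 W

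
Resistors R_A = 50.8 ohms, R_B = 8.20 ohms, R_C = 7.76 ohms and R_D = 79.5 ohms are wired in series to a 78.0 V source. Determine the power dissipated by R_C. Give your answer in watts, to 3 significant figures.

2.21 W

Series elements share the same current, so find I first, then use P = I²R.
R_total = 50.8 + 8.20 + 7.76 + 79.5 = 146.3 Ω
I = V / R_total = 78.0 / 146.3 = 0.5333 A
P_R_C = I² × R_C = (0.5333)² × 7.76 = 2.207 W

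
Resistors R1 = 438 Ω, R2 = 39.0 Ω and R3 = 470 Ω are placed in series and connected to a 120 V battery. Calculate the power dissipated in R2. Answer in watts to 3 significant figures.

0.626 W

In a series string the same current flows through every resistor — find that current, then P = I²R for the one we want.
R_total = 438 + 39.0 + 470 = 947.0 Ω
I = V / R_total = 120 / 947.0 = 0.1267 A
P_R2 = I² × R2 = (0.1267)² × 39.0 = 0.6262 W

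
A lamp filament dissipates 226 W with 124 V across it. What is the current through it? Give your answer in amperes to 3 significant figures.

1.82 A

Inverting the appropriate power form: I = P / V.
I = 226 / 124 = 1.823 A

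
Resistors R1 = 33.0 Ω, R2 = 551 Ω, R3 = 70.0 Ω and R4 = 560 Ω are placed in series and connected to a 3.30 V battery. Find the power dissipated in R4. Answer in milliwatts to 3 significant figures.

4.14 mW

Since the resistors are in series they all carry the loop current I = V/R_total; the power in any one is I²R.
R_total = 33.0 + 551 + 70.0 + 560 = 1214 Ω
I = V / R_total = 3.30 / 1214 = 0.002718 A
P_R4 = I² × R4 = (0.002718)² × 560 = 0.004138 W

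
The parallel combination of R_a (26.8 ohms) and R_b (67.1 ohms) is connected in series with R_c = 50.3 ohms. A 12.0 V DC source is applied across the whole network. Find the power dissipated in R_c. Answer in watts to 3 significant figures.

1.50 W

Reduce the parallel combination to a single R_p; the circuit then becomes R_p in series with the remaining resistor.
R_p = (26.8×67.1)/(26.8+67.1) = 19.15 Ω
R_total = R_p + 50.3 = 19.15 + 50.3 = 69.45 Ω
I = V / R_total = 12.0 / 69.45 = 0.1728 A
All the supply current flows through R_c; use P = I²R_c.
P_R_c = (0.1728)² × 50.3 = 1.502 W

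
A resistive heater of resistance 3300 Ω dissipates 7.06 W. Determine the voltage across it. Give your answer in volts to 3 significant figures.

From P = V I = I²R = V²/R, with the two given quantities we get V = √(P R).
V = √(7.06 × 3300) = 152.6 V

153 V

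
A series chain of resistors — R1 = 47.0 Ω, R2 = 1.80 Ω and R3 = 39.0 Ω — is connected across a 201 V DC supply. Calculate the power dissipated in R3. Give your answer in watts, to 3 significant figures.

Every series element carries the same I. Get I from the total resistance, then P = I² × R3.
R_total = 47.0 + 1.80 + 39.0 = 87.80 Ω
I = V / R_total = 201 / 87.80 = 2.289 A
P_R3 = I² × R3 = (2.289)² × 39.0 = 204.4 W

204 W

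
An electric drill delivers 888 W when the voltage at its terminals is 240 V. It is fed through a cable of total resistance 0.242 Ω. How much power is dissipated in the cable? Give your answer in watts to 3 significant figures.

3.31 W

Only the current and the line resistance are needed for the I²R loss.
I = P / V = 888 / 240 = 3.700 A through the cable.
P_line = I² R_line = (3.700)² × 0.242 = 3.313 W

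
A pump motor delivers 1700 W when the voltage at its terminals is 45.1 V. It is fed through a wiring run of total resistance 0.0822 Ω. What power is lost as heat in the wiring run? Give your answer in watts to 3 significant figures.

117 W

Line loss is just I²R for the cable — we know both I and R_line directly.
I = P / V = 1700 / 45.1 = 37.69 A through the wiring run.
P_line = I² R_line = (37.69)² × 0.0822 = 116.8 W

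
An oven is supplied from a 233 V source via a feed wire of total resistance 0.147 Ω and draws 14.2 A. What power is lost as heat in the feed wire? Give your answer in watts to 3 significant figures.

Only the current and the line resistance are needed for the I²R loss.
The feed wire carries the full 14.2 A.
P_line = I² R_line = (14.20)² × 0.147 = 29.64 W

29.6 W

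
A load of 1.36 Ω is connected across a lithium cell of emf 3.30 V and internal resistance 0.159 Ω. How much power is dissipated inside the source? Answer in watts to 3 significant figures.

Internal loss is I²r, with I set by the total series resistance r+R.
I = ε / (r + R) = 3.30 / (0.159 + 1.36) = 2.172 A
P_int = I² r = (2.172)² × 0.159 = 0.7504 W

0.750 W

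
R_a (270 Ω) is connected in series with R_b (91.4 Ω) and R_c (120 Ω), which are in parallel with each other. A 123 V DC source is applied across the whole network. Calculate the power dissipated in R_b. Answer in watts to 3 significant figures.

First combine the parallel branches into one equivalent R_p, then R_a + R_p is a series pair.
R_p = (91.4×120)/(91.4+120) = 51.88 Ω
R_total = 270 + 51.88 = 321.9 Ω
I = V / R_total = 123 / 321.9 = 0.3821 A
Voltage across the parallel pair: V_p = I × R_p = 0.3821 × 51.88 = 19.83 V
R_b is across V_p, so use P = V²/R for that branch.
P_R_b = (19.83)² / 91.4 = 4.300 W

4.30 W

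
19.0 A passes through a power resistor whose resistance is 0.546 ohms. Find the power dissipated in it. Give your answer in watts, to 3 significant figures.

With I and R stated, P = I²R applies in one step.
P = (19.00 A)² × 0.546 Ω = 197.1 W

197 W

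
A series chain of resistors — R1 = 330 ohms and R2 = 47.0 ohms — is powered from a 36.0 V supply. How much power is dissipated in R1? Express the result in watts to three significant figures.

3.01 W

Since the resistors are in series they all carry the loop current I = V/R_total; the power in any one is I²R.
R_total = 330 + 47.0 = 377.0 Ω
I = V / R_total = 36.0 / 377.0 = 0.09549 A
P_R1 = I² × R1 = (0.09549)² × 330 = 3.009 W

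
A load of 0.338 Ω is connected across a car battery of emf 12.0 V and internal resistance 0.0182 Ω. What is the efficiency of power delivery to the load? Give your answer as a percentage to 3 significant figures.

94.9 %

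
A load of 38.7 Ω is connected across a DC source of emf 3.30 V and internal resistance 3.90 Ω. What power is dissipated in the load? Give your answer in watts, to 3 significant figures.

The internal resistance and the load are in series, so the same I flows through both; get I from ε/(r+R), then I²R for the load.
I = ε / (r + R) = 3.30 / (3.90 + 38.7) = 0.07746 A
P_load = I² R = (0.07746)² × 38.7 = 0.2322 W

0.232 W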